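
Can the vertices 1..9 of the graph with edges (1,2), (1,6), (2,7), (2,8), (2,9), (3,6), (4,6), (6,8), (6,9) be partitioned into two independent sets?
Yes. Partition: {1, 3, 4, 5, 7, 8, 9}, {2, 6}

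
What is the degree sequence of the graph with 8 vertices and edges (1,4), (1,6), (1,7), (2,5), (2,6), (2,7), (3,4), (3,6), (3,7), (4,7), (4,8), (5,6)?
[4, 4, 4, 3, 3, 3, 2, 1] (degrees: deg(1)=3, deg(2)=3, deg(3)=3, deg(4)=4, deg(5)=2, deg(6)=4, deg(7)=4, deg(8)=1)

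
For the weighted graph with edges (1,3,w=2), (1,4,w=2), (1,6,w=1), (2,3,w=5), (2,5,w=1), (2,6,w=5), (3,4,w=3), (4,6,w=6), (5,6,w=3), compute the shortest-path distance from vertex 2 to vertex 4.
7 (path: 2 -> 5 -> 6 -> 1 -> 4; weights 1 + 3 + 1 + 2 = 7)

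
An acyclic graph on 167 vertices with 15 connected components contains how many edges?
152 (Each of the 15 component trees on V_i vertices has V_i - 1 edges; summing gives V - C = 167 - 15 = 152)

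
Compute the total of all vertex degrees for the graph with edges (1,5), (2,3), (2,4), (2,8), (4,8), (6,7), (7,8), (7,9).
16 (handshake: sum of degrees = 2|E| = 2 x 8 = 16)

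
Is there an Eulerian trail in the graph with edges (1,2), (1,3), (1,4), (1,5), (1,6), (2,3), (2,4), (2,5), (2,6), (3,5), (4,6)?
No (6 vertices have odd degree: {1, 2, 3, 4, 5, 6}; Eulerian path requires 0 or 2)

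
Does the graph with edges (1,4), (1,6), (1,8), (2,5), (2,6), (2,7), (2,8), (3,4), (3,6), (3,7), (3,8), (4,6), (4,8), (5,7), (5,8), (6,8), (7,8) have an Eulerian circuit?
No (4 vertices have odd degree: {1, 5, 6, 8}; Eulerian circuit requires 0)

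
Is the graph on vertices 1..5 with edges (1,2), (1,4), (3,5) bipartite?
Yes. Partition: {1, 3}, {2, 4, 5}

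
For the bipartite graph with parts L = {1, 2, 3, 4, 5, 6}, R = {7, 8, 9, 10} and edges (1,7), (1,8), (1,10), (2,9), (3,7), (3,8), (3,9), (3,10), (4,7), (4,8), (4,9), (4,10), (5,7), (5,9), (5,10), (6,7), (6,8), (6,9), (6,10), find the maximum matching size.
4 (matching: (1,10), (2,9), (3,8), (4,7); upper bound min(|L|,|R|) = min(6,4) = 4)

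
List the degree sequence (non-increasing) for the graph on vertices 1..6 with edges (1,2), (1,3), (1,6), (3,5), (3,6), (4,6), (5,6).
[4, 3, 3, 2, 1, 1] (degrees: deg(1)=3, deg(2)=1, deg(3)=3, deg(4)=1, deg(5)=2, deg(6)=4)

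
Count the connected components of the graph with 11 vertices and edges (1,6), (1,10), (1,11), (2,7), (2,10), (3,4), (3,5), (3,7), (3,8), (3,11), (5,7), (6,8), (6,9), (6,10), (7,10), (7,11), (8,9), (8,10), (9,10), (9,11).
1 (components: {1, 2, 3, 4, 5, 6, 7, 8, 9, 10, 11})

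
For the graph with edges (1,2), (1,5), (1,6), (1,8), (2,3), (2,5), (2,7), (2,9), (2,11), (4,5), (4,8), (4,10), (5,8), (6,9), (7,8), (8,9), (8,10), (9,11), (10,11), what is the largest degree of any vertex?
6 (attained at vertices 2, 8)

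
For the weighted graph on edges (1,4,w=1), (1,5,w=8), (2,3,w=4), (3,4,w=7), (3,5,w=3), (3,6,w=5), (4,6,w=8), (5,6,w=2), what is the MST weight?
17 (MST edges: (1,4,w=1), (2,3,w=4), (3,4,w=7), (3,5,w=3), (5,6,w=2); sum of weights 1 + 4 + 7 + 3 + 2 = 17)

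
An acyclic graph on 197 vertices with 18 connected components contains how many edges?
179 (Each of the 18 component trees on V_i vertices has V_i - 1 edges; summing gives V - C = 197 - 18 = 179)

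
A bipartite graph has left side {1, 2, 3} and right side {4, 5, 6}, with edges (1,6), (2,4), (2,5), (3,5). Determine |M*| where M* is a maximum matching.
3 (matching: (1,6), (2,4), (3,5); upper bound min(|L|,|R|) = min(3,3) = 3)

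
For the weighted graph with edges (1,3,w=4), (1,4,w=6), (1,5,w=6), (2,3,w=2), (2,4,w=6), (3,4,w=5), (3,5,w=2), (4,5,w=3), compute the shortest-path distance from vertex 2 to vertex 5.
4 (path: 2 -> 3 -> 5; weights 2 + 2 = 4)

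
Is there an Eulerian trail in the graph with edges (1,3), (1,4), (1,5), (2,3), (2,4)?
Yes (the graph is connected and exactly 2 vertices have odd degree: {1, 5}; any Eulerian path must start and end at those)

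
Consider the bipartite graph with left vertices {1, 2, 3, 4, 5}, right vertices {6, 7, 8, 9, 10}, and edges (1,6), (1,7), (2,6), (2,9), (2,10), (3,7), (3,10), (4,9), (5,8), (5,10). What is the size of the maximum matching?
5 (matching: (1,7), (2,6), (3,10), (4,9), (5,8); upper bound min(|L|,|R|) = min(5,5) = 5)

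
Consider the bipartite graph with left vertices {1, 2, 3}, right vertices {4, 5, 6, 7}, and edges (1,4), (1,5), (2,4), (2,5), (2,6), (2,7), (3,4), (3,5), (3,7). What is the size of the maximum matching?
3 (matching: (1,5), (2,6), (3,7); upper bound min(|L|,|R|) = min(3,4) = 3)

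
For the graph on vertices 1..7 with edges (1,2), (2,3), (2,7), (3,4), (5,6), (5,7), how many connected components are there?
1 (components: {1, 2, 3, 4, 5, 6, 7})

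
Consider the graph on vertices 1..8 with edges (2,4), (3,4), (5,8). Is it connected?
No, it has 5 components: {1}, {2, 3, 4}, {5, 8}, {6}, {7}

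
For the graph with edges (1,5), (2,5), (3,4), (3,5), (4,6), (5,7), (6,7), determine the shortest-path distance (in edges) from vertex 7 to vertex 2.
2 (path: 7 -> 5 -> 2, 2 edges)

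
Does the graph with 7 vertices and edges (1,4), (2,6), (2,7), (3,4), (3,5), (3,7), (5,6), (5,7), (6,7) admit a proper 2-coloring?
No (odd cycle of length 3: 7 -> 3 -> 5 -> 7)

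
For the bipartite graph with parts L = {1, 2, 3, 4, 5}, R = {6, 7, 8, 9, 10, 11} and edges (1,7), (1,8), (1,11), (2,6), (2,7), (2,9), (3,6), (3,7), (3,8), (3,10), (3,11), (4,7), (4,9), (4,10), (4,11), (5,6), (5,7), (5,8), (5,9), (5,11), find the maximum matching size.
5 (matching: (1,11), (2,9), (3,10), (4,7), (5,8); upper bound min(|L|,|R|) = min(5,6) = 5)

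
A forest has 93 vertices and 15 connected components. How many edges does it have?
78 (Each of the 15 component trees on V_i vertices has V_i - 1 edges; summing gives V - C = 93 - 15 = 78)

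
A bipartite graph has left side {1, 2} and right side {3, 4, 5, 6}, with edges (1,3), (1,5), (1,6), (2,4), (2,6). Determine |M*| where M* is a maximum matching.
2 (matching: (1,5), (2,6); upper bound min(|L|,|R|) = min(2,4) = 2)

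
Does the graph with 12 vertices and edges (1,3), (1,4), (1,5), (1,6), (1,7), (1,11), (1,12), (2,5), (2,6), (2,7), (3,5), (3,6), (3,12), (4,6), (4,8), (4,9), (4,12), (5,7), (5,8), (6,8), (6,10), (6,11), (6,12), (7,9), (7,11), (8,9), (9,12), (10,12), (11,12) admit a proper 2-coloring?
No (odd cycle of length 3: 7 -> 1 -> 11 -> 7)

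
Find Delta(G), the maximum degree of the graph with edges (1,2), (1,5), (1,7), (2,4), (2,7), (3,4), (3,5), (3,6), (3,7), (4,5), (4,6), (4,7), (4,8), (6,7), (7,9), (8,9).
6 (attained at vertices 4, 7)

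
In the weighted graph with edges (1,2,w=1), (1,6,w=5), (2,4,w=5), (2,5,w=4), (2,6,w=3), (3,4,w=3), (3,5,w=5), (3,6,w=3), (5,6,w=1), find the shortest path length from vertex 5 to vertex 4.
7 (path: 5 -> 6 -> 3 -> 4; weights 1 + 3 + 3 = 7)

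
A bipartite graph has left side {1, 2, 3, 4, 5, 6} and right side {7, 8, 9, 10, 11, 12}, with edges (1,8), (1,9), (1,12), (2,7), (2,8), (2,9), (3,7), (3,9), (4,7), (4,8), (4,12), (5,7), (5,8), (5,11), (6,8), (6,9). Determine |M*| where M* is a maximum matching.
5 (matching: (1,12), (2,9), (3,7), (4,8), (5,11); upper bound min(|L|,|R|) = min(6,6) = 6)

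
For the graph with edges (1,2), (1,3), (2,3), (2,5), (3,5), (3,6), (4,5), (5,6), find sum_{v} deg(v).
16 (handshake: sum of degrees = 2|E| = 2 x 8 = 16)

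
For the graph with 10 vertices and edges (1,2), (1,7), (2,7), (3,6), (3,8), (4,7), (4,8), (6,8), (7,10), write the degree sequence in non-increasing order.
[4, 3, 2, 2, 2, 2, 2, 1, 0, 0] (degrees: deg(1)=2, deg(2)=2, deg(3)=2, deg(4)=2, deg(5)=0, deg(6)=2, deg(7)=4, deg(8)=3, deg(9)=0, deg(10)=1)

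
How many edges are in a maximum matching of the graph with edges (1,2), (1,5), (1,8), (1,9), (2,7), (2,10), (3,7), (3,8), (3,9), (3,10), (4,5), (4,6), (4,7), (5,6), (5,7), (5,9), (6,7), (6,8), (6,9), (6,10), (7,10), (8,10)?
5 (matching: (1,2), (3,8), (4,7), (5,9), (6,10); upper bound floor(n/2) = floor(10/2) = 5)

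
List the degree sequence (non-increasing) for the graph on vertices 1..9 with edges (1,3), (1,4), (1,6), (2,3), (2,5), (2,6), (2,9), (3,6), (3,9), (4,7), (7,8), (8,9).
[4, 4, 3, 3, 3, 2, 2, 2, 1] (degrees: deg(1)=3, deg(2)=4, deg(3)=4, deg(4)=2, deg(5)=1, deg(6)=3, deg(7)=2, deg(8)=2, deg(9)=3)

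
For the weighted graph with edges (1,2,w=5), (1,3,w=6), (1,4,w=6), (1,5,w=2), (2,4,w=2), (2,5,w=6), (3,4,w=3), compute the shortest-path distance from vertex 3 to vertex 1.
6 (path: 3 -> 1; weights 6 = 6)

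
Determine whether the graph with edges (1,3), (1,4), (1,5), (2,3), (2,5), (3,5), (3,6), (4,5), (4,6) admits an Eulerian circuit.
No (2 vertices have odd degree: {1, 4}; Eulerian circuit requires 0)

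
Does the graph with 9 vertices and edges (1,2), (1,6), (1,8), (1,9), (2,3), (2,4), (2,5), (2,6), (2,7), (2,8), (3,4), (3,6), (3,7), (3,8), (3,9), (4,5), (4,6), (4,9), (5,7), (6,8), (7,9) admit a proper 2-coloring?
No (odd cycle of length 3: 2 -> 1 -> 8 -> 2)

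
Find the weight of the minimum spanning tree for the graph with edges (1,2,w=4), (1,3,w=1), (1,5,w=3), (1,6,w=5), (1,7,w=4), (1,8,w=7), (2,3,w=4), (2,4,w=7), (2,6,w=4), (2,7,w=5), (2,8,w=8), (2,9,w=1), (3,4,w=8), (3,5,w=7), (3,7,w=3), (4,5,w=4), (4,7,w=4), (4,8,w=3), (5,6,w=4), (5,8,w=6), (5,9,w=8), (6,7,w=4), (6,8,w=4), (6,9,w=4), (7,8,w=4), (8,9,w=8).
23 (MST edges: (1,2,w=4), (1,3,w=1), (1,5,w=3), (2,6,w=4), (2,9,w=1), (3,7,w=3), (4,5,w=4), (4,8,w=3); sum of weights 4 + 1 + 3 + 4 + 1 + 3 + 4 + 3 = 23)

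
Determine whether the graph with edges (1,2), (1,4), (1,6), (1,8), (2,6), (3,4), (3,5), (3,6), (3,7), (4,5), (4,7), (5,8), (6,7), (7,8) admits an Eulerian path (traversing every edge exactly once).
Yes (the graph is connected and exactly 2 vertices have odd degree: {5, 8}; any Eulerian path must start and end at those)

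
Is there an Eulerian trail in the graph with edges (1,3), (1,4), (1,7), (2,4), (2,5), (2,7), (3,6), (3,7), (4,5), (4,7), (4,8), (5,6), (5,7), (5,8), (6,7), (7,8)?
No (8 vertices have odd degree: {1, 2, 3, 4, 5, 6, 7, 8}; Eulerian path requires 0 or 2)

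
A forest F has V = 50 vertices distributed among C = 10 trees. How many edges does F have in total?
40 (Each of the 10 component trees on V_i vertices has V_i - 1 edges; summing gives V - C = 50 - 10 = 40)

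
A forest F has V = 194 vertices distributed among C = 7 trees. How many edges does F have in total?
187 (Each of the 7 component trees on V_i vertices has V_i - 1 edges; summing gives V - C = 194 - 7 = 187)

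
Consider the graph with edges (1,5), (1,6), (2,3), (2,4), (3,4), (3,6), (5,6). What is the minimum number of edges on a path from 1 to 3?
2 (path: 1 -> 6 -> 3, 2 edges)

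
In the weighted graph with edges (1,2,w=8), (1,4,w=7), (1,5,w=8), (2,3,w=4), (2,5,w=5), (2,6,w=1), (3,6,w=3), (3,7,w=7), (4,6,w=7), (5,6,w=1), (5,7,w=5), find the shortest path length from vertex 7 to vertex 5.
5 (path: 7 -> 5; weights 5 = 5)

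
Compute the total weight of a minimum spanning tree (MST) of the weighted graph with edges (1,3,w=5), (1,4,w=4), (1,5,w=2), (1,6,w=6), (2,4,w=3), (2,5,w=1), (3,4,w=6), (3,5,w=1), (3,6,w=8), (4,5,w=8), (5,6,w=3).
10 (MST edges: (1,5,w=2), (2,4,w=3), (2,5,w=1), (3,5,w=1), (5,6,w=3); sum of weights 2 + 3 + 1 + 1 + 3 = 10)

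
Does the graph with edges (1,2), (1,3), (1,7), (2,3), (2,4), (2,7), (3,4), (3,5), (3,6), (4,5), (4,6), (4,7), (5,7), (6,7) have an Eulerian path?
No (6 vertices have odd degree: {1, 3, 4, 5, 6, 7}; Eulerian path requires 0 or 2)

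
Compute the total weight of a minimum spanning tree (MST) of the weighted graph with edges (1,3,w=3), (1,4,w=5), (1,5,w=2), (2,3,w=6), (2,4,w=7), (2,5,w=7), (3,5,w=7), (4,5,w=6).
16 (MST edges: (1,3,w=3), (1,4,w=5), (1,5,w=2), (2,3,w=6); sum of weights 3 + 5 + 2 + 6 = 16)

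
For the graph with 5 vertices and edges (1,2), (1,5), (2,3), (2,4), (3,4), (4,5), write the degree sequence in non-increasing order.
[3, 3, 2, 2, 2] (degrees: deg(1)=2, deg(2)=3, deg(3)=2, deg(4)=3, deg(5)=2)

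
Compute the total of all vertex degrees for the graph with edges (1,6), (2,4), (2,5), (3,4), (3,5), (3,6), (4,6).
14 (handshake: sum of degrees = 2|E| = 2 x 7 = 14)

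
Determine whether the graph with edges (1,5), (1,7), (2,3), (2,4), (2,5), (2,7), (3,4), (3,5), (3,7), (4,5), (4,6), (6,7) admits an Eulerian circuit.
Yes (the graph is connected and all 7 vertices have even degree)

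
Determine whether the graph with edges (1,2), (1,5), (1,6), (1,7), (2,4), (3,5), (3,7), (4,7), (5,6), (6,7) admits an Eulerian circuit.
No (2 vertices have odd degree: {5, 6}; Eulerian circuit requires 0)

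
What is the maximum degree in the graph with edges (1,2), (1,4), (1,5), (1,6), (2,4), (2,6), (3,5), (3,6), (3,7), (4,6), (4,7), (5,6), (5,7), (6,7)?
6 (attained at vertex 6)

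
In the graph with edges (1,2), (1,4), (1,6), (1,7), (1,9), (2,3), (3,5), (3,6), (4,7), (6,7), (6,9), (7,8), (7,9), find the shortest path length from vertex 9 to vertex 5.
3 (path: 9 -> 6 -> 3 -> 5, 3 edges)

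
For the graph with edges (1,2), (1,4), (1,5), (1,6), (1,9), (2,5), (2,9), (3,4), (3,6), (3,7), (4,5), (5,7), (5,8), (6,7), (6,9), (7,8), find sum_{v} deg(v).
32 (handshake: sum of degrees = 2|E| = 2 x 16 = 32)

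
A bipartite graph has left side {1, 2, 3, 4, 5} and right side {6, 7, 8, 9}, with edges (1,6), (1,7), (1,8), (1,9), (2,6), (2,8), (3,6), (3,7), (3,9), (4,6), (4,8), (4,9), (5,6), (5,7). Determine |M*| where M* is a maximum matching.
4 (matching: (1,9), (2,8), (3,7), (4,6); upper bound min(|L|,|R|) = min(5,4) = 4)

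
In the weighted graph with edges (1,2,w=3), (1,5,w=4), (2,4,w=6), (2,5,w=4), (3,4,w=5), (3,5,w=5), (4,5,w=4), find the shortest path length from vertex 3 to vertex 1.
9 (path: 3 -> 5 -> 1; weights 5 + 4 = 9)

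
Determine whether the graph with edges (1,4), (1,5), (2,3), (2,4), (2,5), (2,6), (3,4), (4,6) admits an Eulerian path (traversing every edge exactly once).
Yes — and in fact it has an Eulerian circuit (the graph is connected and all 6 vertices have even degree)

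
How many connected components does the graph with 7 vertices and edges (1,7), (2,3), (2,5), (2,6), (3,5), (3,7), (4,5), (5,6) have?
1 (components: {1, 2, 3, 4, 5, 6, 7})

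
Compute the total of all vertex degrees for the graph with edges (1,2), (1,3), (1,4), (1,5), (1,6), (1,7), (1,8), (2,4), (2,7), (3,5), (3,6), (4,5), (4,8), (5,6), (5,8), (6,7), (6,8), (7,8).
36 (handshake: sum of degrees = 2|E| = 2 x 18 = 36)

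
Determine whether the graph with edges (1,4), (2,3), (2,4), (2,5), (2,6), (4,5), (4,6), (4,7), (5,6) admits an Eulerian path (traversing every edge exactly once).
No (6 vertices have odd degree: {1, 3, 4, 5, 6, 7}; Eulerian path requires 0 or 2)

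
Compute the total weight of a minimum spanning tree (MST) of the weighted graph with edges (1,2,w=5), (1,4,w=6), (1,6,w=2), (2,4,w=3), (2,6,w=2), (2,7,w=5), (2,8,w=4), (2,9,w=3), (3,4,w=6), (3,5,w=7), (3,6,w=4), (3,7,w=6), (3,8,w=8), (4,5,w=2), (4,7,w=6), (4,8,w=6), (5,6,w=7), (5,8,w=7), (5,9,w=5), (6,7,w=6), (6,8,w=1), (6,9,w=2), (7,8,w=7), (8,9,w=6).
21 (MST edges: (1,6,w=2), (2,4,w=3), (2,6,w=2), (2,7,w=5), (3,6,w=4), (4,5,w=2), (6,8,w=1), (6,9,w=2); sum of weights 2 + 3 + 2 + 5 + 4 + 2 + 1 + 2 = 21)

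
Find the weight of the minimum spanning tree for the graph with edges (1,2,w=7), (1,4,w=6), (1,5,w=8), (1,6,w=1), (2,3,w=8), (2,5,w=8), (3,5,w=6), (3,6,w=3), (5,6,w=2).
19 (MST edges: (1,2,w=7), (1,4,w=6), (1,6,w=1), (3,6,w=3), (5,6,w=2); sum of weights 7 + 6 + 1 + 3 + 2 = 19)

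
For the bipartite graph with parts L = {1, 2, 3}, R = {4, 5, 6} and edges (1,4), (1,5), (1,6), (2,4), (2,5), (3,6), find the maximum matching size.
3 (matching: (1,4), (2,5), (3,6); upper bound min(|L|,|R|) = min(3,3) = 3)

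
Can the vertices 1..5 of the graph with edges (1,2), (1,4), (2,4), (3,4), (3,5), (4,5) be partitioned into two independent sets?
No (odd cycle of length 3: 4 -> 1 -> 2 -> 4)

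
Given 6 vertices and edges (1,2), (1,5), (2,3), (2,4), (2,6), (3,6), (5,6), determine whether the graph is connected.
Yes (BFS from 1 visits [1, 2, 5, 3, 4, 6] — all 6 vertices reached)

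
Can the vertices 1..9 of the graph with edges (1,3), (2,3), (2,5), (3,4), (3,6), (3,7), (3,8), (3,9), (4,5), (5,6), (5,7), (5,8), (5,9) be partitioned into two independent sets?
Yes. Partition: {1, 2, 4, 6, 7, 8, 9}, {3, 5}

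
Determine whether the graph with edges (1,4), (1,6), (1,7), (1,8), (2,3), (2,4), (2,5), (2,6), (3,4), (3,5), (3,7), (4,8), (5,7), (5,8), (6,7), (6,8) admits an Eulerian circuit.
Yes (the graph is connected and all 8 vertices have even degree)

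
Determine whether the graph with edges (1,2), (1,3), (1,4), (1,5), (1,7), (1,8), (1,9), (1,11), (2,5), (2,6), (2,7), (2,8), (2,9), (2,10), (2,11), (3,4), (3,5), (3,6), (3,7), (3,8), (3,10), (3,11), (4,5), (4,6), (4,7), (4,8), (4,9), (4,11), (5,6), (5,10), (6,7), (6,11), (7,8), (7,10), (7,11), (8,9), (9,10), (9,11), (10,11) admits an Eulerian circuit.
Yes (the graph is connected and all 11 vertices have even degree)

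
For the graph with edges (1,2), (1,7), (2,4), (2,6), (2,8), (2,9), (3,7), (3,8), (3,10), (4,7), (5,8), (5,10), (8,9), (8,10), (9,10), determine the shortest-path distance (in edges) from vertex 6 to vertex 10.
3 (path: 6 -> 2 -> 9 -> 10, 3 edges)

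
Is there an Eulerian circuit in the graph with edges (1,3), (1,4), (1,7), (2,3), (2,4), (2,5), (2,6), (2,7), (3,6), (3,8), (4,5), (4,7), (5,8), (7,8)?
No (4 vertices have odd degree: {1, 2, 5, 8}; Eulerian circuit requires 0)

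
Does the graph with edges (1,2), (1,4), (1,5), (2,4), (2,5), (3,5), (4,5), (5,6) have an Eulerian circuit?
No (6 vertices have odd degree: {1, 2, 3, 4, 5, 6}; Eulerian circuit requires 0)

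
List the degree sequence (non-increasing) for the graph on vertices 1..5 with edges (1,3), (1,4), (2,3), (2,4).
[2, 2, 2, 2, 0] (degrees: deg(1)=2, deg(2)=2, deg(3)=2, deg(4)=2, deg(5)=0)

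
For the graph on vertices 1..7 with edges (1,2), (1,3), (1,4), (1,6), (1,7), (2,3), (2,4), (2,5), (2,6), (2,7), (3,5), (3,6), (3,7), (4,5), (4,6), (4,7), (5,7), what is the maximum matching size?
3 (matching: (2,7), (3,6), (4,5); upper bound floor(n/2) = floor(7/2) = 3)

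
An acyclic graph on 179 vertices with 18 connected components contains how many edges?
161 (Each of the 18 component trees on V_i vertices has V_i - 1 edges; summing gives V - C = 179 - 18 = 161)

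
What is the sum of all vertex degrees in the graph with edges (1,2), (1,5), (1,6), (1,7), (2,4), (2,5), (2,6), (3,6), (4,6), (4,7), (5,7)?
22 (handshake: sum of degrees = 2|E| = 2 x 11 = 22)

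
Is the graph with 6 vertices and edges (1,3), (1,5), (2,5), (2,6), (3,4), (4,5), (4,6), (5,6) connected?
Yes (BFS from 1 visits [1, 3, 5, 4, 2, 6] — all 6 vertices reached)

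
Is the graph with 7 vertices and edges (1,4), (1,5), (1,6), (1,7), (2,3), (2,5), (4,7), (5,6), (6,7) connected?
Yes (BFS from 1 visits [1, 4, 5, 6, 7, 2, 3] — all 7 vertices reached)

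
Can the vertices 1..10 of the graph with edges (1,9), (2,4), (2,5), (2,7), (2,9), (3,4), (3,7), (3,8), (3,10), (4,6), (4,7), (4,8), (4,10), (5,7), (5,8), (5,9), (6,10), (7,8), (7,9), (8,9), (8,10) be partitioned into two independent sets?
No (odd cycle of length 3: 5 -> 9 -> 7 -> 5)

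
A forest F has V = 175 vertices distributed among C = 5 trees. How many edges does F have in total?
170 (Each of the 5 component trees on V_i vertices has V_i - 1 edges; summing gives V - C = 175 - 5 = 170)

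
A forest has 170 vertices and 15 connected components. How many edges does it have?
155 (Each of the 15 component trees on V_i vertices has V_i - 1 edges; summing gives V - C = 170 - 15 = 155)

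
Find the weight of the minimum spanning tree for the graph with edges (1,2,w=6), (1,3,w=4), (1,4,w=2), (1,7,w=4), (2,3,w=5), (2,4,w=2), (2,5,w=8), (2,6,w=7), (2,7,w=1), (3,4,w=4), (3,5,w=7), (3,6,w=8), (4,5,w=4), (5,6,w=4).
17 (MST edges: (1,3,w=4), (1,4,w=2), (2,4,w=2), (2,7,w=1), (4,5,w=4), (5,6,w=4); sum of weights 4 + 2 + 2 + 1 + 4 + 4 = 17)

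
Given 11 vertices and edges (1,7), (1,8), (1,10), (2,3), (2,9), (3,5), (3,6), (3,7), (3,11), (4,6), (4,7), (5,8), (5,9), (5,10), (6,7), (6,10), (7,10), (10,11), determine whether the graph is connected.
Yes (BFS from 1 visits [1, 7, 8, 10, 3, 4, 6, 5, 11, 2, 9] — all 11 vertices reached)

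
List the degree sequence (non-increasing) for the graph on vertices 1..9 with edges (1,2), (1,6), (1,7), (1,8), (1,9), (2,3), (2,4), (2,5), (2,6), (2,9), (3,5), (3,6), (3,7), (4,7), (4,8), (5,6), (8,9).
[6, 5, 4, 4, 3, 3, 3, 3, 3] (degrees: deg(1)=5, deg(2)=6, deg(3)=4, deg(4)=3, deg(5)=3, deg(6)=4, deg(7)=3, deg(8)=3, deg(9)=3)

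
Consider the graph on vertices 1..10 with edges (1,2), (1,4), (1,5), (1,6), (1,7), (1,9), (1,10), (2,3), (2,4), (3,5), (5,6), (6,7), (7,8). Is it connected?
Yes (BFS from 1 visits [1, 2, 4, 5, 6, 7, 9, 10, 3, 8] — all 10 vertices reached)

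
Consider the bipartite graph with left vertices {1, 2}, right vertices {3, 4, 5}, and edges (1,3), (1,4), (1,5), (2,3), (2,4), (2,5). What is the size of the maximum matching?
2 (matching: (1,5), (2,4); upper bound min(|L|,|R|) = min(2,3) = 2)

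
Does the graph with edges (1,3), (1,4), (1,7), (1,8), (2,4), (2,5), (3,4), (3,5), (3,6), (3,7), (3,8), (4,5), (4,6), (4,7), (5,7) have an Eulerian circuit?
Yes (the graph is connected and all 8 vertices have even degree)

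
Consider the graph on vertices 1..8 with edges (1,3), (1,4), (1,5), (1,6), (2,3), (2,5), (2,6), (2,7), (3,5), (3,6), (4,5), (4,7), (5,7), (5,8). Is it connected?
Yes (BFS from 1 visits [1, 3, 4, 5, 6, 2, 7, 8] — all 8 vertices reached)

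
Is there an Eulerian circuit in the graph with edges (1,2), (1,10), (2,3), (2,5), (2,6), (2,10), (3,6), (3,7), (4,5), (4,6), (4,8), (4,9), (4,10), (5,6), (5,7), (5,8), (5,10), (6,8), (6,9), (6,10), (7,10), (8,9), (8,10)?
No (8 vertices have odd degree: {2, 3, 4, 6, 7, 8, 9, 10}; Eulerian circuit requires 0)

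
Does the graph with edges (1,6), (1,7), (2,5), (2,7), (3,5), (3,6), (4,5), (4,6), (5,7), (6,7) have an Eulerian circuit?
Yes (the graph is connected and all 7 vertices have even degree)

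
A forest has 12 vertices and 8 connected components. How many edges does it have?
4 (Each of the 8 component trees on V_i vertices has V_i - 1 edges; summing gives V - C = 12 - 8 = 4)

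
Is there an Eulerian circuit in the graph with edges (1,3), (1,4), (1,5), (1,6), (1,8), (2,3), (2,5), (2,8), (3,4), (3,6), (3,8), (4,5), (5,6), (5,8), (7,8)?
No (8 vertices have odd degree: {1, 2, 3, 4, 5, 6, 7, 8}; Eulerian circuit requires 0)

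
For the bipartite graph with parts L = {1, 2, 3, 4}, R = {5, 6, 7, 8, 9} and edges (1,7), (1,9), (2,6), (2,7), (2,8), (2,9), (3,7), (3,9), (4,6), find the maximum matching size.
4 (matching: (1,9), (2,8), (3,7), (4,6); upper bound min(|L|,|R|) = min(4,5) = 4)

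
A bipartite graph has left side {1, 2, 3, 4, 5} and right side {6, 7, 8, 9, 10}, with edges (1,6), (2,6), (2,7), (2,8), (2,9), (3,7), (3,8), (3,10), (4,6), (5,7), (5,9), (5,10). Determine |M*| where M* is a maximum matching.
4 (matching: (1,6), (2,9), (3,8), (5,10); upper bound min(|L|,|R|) = min(5,5) = 5)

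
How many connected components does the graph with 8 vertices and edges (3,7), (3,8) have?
6 (components: {1}, {2}, {3, 7, 8}, {4}, {5}, {6})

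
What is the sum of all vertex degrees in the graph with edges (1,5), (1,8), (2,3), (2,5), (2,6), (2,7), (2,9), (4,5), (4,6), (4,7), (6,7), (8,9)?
24 (handshake: sum of degrees = 2|E| = 2 x 12 = 24)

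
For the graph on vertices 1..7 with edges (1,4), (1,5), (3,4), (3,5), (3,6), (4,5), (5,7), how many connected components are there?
2 (components: {1, 3, 4, 5, 6, 7}, {2})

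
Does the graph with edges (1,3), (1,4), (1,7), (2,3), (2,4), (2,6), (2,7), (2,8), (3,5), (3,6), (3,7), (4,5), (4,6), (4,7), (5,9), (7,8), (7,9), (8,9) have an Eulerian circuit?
No (8 vertices have odd degree: {1, 2, 3, 4, 5, 6, 8, 9}; Eulerian circuit requires 0)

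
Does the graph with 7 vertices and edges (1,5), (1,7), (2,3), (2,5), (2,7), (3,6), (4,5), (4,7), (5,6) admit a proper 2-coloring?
Yes. Partition: {1, 2, 4, 6}, {3, 5, 7}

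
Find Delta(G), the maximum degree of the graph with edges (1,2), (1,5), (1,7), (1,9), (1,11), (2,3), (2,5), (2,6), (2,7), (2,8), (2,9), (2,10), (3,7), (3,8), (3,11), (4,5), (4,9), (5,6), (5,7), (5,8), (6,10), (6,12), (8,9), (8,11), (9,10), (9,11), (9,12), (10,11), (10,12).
8 (attained at vertex 2)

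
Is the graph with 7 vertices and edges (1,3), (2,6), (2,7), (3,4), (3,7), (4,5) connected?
Yes (BFS from 1 visits [1, 3, 4, 7, 5, 2, 6] — all 7 vertices reached)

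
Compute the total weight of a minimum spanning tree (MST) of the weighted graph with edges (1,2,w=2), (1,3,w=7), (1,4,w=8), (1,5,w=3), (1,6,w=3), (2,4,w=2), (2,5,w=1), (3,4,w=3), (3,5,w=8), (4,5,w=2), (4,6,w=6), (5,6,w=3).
11 (MST edges: (1,2,w=2), (1,6,w=3), (2,4,w=2), (2,5,w=1), (3,4,w=3); sum of weights 2 + 3 + 2 + 1 + 3 = 11)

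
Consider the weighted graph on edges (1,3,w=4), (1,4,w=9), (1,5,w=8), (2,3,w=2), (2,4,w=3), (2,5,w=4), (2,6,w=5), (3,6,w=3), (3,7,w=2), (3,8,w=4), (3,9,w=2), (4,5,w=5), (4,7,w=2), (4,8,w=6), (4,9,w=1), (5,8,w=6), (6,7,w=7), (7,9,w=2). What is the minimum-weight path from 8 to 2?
6 (path: 8 -> 3 -> 2; weights 4 + 2 = 6)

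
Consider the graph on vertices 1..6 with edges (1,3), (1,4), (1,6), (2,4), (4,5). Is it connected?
Yes (BFS from 1 visits [1, 3, 4, 6, 2, 5] — all 6 vertices reached)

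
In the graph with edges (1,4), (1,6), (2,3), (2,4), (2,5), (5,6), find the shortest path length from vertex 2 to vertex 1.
2 (path: 2 -> 4 -> 1, 2 edges)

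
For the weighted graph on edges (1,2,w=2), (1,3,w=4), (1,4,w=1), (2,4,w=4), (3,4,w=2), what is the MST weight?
5 (MST edges: (1,2,w=2), (1,4,w=1), (3,4,w=2); sum of weights 2 + 1 + 2 = 5)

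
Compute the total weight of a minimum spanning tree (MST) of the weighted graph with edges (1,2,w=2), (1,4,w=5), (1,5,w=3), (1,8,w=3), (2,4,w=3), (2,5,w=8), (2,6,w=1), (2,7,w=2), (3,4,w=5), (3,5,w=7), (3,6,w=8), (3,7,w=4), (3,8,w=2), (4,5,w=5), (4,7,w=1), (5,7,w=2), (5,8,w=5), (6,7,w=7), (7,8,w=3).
13 (MST edges: (1,2,w=2), (1,8,w=3), (2,6,w=1), (2,7,w=2), (3,8,w=2), (4,7,w=1), (5,7,w=2); sum of weights 2 + 3 + 1 + 2 + 2 + 1 + 2 = 13)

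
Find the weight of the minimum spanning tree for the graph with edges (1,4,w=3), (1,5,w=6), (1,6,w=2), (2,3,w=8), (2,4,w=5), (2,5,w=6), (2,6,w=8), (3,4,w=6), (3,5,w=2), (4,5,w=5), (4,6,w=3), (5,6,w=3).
15 (MST edges: (1,4,w=3), (1,6,w=2), (2,4,w=5), (3,5,w=2), (5,6,w=3); sum of weights 3 + 2 + 5 + 2 + 3 = 15)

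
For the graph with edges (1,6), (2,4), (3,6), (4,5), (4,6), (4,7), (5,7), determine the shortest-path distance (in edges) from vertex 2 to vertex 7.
2 (path: 2 -> 4 -> 7, 2 edges)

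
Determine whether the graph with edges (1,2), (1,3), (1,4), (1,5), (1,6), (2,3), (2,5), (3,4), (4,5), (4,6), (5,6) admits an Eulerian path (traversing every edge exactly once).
No (4 vertices have odd degree: {1, 2, 3, 6}; Eulerian path requires 0 or 2)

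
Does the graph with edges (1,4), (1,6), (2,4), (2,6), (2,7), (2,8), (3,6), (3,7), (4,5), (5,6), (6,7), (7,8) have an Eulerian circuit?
No (2 vertices have odd degree: {4, 6}; Eulerian circuit requires 0)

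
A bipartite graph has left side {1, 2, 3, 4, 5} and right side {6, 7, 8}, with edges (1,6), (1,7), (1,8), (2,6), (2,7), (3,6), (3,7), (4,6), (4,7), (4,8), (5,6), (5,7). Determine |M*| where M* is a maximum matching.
3 (matching: (1,8), (2,7), (3,6); upper bound min(|L|,|R|) = min(5,3) = 3)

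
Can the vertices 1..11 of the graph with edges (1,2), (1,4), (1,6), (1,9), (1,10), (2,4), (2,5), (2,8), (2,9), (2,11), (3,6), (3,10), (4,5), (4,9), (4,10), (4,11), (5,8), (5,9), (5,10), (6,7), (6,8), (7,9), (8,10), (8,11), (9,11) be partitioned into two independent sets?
No (odd cycle of length 3: 2 -> 1 -> 4 -> 2)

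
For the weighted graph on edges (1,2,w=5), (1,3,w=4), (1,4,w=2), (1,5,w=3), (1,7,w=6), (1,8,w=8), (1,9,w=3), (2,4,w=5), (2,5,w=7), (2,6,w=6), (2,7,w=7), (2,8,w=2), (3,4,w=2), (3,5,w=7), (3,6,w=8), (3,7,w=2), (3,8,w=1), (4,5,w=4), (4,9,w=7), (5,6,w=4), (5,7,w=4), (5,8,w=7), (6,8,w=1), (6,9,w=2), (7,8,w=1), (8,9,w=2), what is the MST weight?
14 (MST edges: (1,4,w=2), (1,5,w=3), (2,8,w=2), (3,4,w=2), (3,8,w=1), (6,8,w=1), (6,9,w=2), (7,8,w=1); sum of weights 2 + 3 + 2 + 2 + 1 + 1 + 2 + 1 = 14)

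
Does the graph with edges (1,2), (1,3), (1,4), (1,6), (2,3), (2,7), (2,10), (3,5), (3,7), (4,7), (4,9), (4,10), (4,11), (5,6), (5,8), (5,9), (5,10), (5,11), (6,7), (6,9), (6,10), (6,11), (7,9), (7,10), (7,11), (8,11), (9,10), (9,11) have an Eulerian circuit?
No (2 vertices have odd degree: {4, 7}; Eulerian circuit requires 0)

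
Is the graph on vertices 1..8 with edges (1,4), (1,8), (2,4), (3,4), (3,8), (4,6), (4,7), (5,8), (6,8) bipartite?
Yes. Partition: {1, 2, 3, 5, 6, 7}, {4, 8}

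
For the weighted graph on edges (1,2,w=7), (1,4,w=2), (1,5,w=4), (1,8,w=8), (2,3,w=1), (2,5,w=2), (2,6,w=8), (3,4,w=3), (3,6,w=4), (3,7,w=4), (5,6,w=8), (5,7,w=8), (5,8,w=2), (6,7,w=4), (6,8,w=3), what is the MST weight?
17 (MST edges: (1,4,w=2), (2,3,w=1), (2,5,w=2), (3,4,w=3), (3,7,w=4), (5,8,w=2), (6,8,w=3); sum of weights 2 + 1 + 2 + 3 + 4 + 2 + 3 = 17)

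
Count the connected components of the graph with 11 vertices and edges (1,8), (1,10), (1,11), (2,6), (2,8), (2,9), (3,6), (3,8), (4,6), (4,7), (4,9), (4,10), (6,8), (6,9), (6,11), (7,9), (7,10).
2 (components: {1, 2, 3, 4, 6, 7, 8, 9, 10, 11}, {5})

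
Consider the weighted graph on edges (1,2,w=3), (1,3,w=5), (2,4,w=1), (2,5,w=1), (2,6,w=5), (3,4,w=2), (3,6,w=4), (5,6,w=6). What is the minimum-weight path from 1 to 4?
4 (path: 1 -> 2 -> 4; weights 3 + 1 = 4)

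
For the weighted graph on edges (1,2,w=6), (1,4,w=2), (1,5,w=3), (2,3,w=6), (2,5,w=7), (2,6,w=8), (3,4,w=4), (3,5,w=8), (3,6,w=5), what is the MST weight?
20 (MST edges: (1,2,w=6), (1,4,w=2), (1,5,w=3), (3,4,w=4), (3,6,w=5); sum of weights 6 + 2 + 3 + 4 + 5 = 20)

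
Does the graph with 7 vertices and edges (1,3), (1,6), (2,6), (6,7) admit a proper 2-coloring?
Yes. Partition: {1, 2, 4, 5, 7}, {3, 6}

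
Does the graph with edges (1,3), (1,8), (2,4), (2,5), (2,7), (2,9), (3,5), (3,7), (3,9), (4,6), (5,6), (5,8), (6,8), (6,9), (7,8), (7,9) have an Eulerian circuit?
Yes (the graph is connected and all 9 vertices have even degree)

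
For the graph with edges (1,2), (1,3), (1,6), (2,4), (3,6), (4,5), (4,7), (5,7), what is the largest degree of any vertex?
3 (attained at vertices 1, 4)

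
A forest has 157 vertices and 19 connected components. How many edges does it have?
138 (Each of the 19 component trees on V_i vertices has V_i - 1 edges; summing gives V - C = 157 - 19 = 138)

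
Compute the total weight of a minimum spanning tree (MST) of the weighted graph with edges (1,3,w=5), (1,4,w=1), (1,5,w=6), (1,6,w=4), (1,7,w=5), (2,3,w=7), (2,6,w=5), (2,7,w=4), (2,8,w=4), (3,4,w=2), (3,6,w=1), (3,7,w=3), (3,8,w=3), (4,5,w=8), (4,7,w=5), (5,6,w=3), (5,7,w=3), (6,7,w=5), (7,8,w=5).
17 (MST edges: (1,4,w=1), (2,8,w=4), (3,4,w=2), (3,6,w=1), (3,7,w=3), (3,8,w=3), (5,6,w=3); sum of weights 1 + 4 + 2 + 1 + 3 + 3 + 3 = 17)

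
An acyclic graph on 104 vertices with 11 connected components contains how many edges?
93 (Each of the 11 component trees on V_i vertices has V_i - 1 edges; summing gives V - C = 104 - 11 = 93)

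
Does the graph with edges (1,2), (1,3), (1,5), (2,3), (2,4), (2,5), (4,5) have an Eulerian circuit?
No (2 vertices have odd degree: {1, 5}; Eulerian circuit requires 0)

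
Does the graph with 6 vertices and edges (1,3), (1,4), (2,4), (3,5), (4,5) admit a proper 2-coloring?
Yes. Partition: {1, 2, 5, 6}, {3, 4}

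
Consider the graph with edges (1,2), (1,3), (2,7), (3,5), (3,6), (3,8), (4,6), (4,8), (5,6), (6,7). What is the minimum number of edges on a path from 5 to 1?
2 (path: 5 -> 3 -> 1, 2 edges)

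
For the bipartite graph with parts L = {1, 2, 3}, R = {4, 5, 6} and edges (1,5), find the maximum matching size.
1 (matching: (1,5); upper bound min(|L|,|R|) = min(3,3) = 3)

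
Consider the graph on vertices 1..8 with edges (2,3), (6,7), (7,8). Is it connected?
No, it has 5 components: {1}, {2, 3}, {4}, {5}, {6, 7, 8}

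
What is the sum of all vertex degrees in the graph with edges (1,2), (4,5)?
4 (handshake: sum of degrees = 2|E| = 2 x 2 = 4)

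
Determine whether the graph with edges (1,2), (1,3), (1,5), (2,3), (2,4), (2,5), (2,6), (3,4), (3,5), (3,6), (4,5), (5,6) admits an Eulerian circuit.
No (6 vertices have odd degree: {1, 2, 3, 4, 5, 6}; Eulerian circuit requires 0)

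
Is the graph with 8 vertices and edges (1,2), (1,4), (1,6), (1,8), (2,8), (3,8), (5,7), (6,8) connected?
No, it has 2 components: {1, 2, 3, 4, 6, 8}, {5, 7}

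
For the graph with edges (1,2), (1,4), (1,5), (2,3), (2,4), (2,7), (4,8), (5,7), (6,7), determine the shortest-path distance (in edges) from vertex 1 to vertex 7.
2 (path: 1 -> 2 -> 7, 2 edges)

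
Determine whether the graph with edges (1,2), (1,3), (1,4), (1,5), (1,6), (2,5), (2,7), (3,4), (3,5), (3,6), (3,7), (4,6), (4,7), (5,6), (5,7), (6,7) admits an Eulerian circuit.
No (6 vertices have odd degree: {1, 2, 3, 5, 6, 7}; Eulerian circuit requires 0)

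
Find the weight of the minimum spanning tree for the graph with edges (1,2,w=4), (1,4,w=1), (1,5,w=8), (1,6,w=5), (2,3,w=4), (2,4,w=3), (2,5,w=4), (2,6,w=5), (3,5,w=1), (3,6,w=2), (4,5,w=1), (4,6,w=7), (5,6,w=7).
8 (MST edges: (1,4,w=1), (2,4,w=3), (3,5,w=1), (3,6,w=2), (4,5,w=1); sum of weights 1 + 3 + 1 + 2 + 1 = 8)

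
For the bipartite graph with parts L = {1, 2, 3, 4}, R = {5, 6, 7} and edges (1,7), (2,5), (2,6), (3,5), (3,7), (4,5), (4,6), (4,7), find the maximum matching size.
3 (matching: (1,7), (2,6), (3,5); upper bound min(|L|,|R|) = min(4,3) = 3)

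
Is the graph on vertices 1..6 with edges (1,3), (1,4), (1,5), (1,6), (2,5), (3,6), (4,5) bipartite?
No (odd cycle of length 3: 4 -> 1 -> 5 -> 4)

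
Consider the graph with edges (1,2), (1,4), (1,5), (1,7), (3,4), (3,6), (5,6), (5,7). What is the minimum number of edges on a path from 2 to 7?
2 (path: 2 -> 1 -> 7, 2 edges)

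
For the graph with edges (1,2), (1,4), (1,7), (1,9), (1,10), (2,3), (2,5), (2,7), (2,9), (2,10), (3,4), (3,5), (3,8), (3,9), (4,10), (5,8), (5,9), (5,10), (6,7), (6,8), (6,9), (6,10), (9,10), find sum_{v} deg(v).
46 (handshake: sum of degrees = 2|E| = 2 x 23 = 46)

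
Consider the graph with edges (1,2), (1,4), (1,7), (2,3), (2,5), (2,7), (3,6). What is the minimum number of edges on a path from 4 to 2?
2 (path: 4 -> 1 -> 2, 2 edges)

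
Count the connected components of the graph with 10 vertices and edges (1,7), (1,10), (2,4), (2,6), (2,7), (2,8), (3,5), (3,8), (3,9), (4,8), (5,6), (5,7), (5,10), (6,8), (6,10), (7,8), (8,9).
1 (components: {1, 2, 3, 4, 5, 6, 7, 8, 9, 10})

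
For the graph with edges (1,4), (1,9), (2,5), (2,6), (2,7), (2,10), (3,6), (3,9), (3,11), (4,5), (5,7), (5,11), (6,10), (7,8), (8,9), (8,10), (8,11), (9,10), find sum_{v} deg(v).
36 (handshake: sum of degrees = 2|E| = 2 x 18 = 36)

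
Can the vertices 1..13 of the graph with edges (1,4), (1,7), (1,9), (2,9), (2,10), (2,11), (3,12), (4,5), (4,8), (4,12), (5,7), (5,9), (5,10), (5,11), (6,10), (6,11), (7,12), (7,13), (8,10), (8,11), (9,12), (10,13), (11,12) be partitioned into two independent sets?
Yes. Partition: {1, 2, 5, 6, 8, 12, 13}, {3, 4, 7, 9, 10, 11}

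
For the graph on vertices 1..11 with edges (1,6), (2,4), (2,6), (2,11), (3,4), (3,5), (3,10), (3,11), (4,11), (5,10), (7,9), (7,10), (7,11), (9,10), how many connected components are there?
2 (components: {1, 2, 3, 4, 5, 6, 7, 9, 10, 11}, {8})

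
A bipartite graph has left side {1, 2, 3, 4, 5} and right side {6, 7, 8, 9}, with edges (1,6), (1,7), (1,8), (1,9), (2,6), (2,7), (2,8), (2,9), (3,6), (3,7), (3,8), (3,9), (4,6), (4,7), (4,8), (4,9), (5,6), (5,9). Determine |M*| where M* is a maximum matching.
4 (matching: (1,9), (2,8), (3,7), (4,6); upper bound min(|L|,|R|) = min(5,4) = 4)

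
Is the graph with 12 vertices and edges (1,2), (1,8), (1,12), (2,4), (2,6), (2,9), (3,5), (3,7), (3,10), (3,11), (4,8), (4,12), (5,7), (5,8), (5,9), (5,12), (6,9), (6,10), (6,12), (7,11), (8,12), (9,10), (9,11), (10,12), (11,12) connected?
Yes (BFS from 1 visits [1, 2, 8, 12, 4, 6, 9, 5, 10, 11, 3, 7] — all 12 vertices reached)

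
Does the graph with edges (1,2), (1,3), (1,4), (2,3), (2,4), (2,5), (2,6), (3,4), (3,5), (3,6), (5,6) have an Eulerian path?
No (6 vertices have odd degree: {1, 2, 3, 4, 5, 6}; Eulerian path requires 0 or 2)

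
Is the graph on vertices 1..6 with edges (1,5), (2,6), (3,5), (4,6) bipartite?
Yes. Partition: {1, 2, 3, 4}, {5, 6}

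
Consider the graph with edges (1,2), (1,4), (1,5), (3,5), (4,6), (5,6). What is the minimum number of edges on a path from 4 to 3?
3 (path: 4 -> 6 -> 5 -> 3, 3 edges)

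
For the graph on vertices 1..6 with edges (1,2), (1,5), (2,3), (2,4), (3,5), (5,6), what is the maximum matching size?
2 (matching: (2,4), (5,6); upper bound floor(n/2) = floor(6/2) = 3)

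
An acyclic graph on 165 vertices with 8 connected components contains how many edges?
157 (Each of the 8 component trees on V_i vertices has V_i - 1 edges; summing gives V - C = 165 - 8 = 157)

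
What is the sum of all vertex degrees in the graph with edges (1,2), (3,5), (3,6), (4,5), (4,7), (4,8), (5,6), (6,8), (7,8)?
18 (handshake: sum of degrees = 2|E| = 2 x 9 = 18)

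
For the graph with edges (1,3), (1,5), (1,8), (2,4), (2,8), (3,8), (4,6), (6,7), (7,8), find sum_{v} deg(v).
18 (handshake: sum of degrees = 2|E| = 2 x 9 = 18)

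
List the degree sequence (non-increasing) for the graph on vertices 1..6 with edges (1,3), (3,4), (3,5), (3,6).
[4, 1, 1, 1, 1, 0] (degrees: deg(1)=1, deg(2)=0, deg(3)=4, deg(4)=1, deg(5)=1, deg(6)=1)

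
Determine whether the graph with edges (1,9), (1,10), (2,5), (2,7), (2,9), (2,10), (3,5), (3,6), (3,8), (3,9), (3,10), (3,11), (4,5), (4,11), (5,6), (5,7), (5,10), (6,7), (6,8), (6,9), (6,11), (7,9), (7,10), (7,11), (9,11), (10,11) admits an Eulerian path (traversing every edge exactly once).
Yes — and in fact it has an Eulerian circuit (the graph is connected and all 11 vertices have even degree)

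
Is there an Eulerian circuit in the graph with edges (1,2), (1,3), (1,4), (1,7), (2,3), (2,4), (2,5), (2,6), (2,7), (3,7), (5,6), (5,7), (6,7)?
No (4 vertices have odd degree: {3, 5, 6, 7}; Eulerian circuit requires 0)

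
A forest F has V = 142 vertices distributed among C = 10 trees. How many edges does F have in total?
132 (Each of the 10 component trees on V_i vertices has V_i - 1 edges; summing gives V - C = 142 - 10 = 132)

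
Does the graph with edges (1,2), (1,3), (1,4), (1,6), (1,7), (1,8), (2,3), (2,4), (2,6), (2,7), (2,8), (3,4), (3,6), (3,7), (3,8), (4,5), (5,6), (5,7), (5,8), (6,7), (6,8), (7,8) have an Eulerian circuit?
Yes (the graph is connected and all 8 vertices have even degree)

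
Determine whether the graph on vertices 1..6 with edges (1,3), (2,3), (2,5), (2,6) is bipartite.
Yes. Partition: {1, 2, 4}, {3, 5, 6}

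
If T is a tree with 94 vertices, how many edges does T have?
93 (A tree on V vertices has V - 1 edges, so 94 - 1 = 93)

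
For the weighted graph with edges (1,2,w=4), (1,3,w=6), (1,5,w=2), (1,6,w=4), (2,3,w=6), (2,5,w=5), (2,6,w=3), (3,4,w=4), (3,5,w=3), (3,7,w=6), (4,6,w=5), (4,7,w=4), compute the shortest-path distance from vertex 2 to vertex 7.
12 (path: 2 -> 3 -> 7; weights 6 + 6 = 12)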